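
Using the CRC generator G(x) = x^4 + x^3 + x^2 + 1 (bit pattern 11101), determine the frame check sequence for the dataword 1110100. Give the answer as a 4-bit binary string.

Append 4 zeros: 11101000000. Divide by 11101 (XOR where the leading bit is 1):
  pos 0: 11101 XOR 11101 = 00000
Remainder (last 4 bits) = 0000. This is the CRC / FCS.

0000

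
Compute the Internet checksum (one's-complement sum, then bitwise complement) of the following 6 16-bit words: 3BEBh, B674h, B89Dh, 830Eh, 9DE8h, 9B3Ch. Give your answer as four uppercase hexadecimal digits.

98CE

One's-complement addition (fold any carry out of bit 15 back into bit 0):
  0x3BEB + 0xB674 = 0x0F25F
  0xF25F + 0xB89D = 0x1AAFC → wrap carry → 0xAAFD
  0xAAFD + 0x830E = 0x12E0B → wrap carry → 0x2E0C
  0x2E0C + 0x9DE8 = 0x0CBF4
  0xCBF4 + 0x9B3C = 0x16730 → wrap carry → 0x6731
One's-complement sum = 0x6731.
Checksum = ~0x6731 & 0xFFFF = 0x98CE.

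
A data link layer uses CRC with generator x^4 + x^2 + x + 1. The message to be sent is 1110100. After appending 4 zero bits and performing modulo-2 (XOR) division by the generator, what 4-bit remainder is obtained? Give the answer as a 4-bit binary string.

Append 4 zeros: 11101000000. Divide by 10111 (XOR where the leading bit is 1):
  pos 0: 11101 XOR 10111 = 01010
  pos 1: 10100 XOR 10111 = 00011
  pos 4: 11000 XOR 10111 = 01111
  pos 5: 11110 XOR 10111 = 01001
  pos 6: 10010 XOR 10111 = 00101
Remainder (last 4 bits) = 0101. This is the CRC / FCS.

0101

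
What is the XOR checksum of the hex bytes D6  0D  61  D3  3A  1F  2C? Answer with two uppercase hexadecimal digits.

60

XOR the bytes together:
  start with 0xD6
  0xD6 ⊕ 0x0D = 0xDB
  0xDB ⊕ 0x61 = 0xBA
  0xBA ⊕ 0xD3 = 0x69
  0x69 ⊕ 0x3A = 0x53
  0x53 ⊕ 0x1F = 0x4C
  0x4C ⊕ 0x2C = 0x60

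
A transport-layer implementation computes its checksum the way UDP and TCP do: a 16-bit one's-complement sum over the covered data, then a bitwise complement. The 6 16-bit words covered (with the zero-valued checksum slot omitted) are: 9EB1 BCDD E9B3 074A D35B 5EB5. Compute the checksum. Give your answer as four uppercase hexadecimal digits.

One's-complement addition (fold any carry out of bit 15 back into bit 0):
  0x9EB1 + 0xBCDD = 0x15B8E → wrap carry → 0x5B8F
  0x5B8F + 0xE9B3 = 0x14542 → wrap carry → 0x4543
  0x4543 + 0x074A = 0x04C8D
  0x4C8D + 0xD35B = 0x11FE8 → wrap carry → 0x1FE9
  0x1FE9 + 0x5EB5 = 0x07E9E
One's-complement sum = 0x7E9E.
Checksum = ~0x7E9E & 0xFFFF = 0x8161.

8161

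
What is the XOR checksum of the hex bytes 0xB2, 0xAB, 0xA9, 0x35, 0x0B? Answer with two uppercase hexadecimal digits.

XOR the bytes together:
  start with 0xB2
  0xB2 ⊕ 0xAB = 0x19
  0x19 ⊕ 0xA9 = 0xB0
  0xB0 ⊕ 0x35 = 0x85
  0x85 ⊕ 0x0B = 0x8E

8E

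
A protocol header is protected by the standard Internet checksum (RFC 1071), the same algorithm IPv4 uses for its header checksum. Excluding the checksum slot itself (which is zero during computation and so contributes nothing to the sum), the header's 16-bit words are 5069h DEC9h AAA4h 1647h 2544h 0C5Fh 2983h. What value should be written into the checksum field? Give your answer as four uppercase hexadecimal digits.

B4BA

One's-complement addition (fold any carry out of bit 15 back into bit 0):
  0x5069 + 0xDEC9 = 0x12F32 → wrap carry → 0x2F33
  0x2F33 + 0xAAA4 = 0x0D9D7
  0xD9D7 + 0x1647 = 0x0F01E
  0xF01E + 0x2544 = 0x11562 → wrap carry → 0x1563
  0x1563 + 0x0C5F = 0x021C2
  0x21C2 + 0x2983 = 0x04B45
One's-complement sum = 0x4B45.
Checksum = ~0x4B45 & 0xFFFF = 0xB4BA.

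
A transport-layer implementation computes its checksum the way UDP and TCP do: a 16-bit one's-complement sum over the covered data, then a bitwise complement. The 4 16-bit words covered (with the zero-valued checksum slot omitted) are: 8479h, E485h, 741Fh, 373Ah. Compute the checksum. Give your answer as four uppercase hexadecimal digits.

EBA6

One's-complement addition (fold any carry out of bit 15 back into bit 0):
  0x8479 + 0xE485 = 0x168FE → wrap carry → 0x68FF
  0x68FF + 0x741F = 0x0DD1E
  0xDD1E + 0x373A = 0x11458 → wrap carry → 0x1459
One's-complement sum = 0x1459.
Checksum = ~0x1459 & 0xFFFF = 0xEBA6.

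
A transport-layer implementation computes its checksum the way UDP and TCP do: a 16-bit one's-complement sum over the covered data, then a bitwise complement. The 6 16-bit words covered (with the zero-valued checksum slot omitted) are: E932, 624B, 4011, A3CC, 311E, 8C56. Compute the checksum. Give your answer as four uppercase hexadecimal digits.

132F

One's-complement addition (fold any carry out of bit 15 back into bit 0):
  0xE932 + 0x624B = 0x14B7D → wrap carry → 0x4B7E
  0x4B7E + 0x4011 = 0x08B8F
  0x8B8F + 0xA3CC = 0x12F5B → wrap carry → 0x2F5C
  0x2F5C + 0x311E = 0x0607A
  0x607A + 0x8C56 = 0x0ECD0
One's-complement sum = 0xECD0.
Checksum = ~0xECD0 & 0xFFFF = 0x132F.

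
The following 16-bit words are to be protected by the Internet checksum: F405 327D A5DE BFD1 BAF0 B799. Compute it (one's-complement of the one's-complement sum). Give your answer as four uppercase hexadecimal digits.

0142

One's-complement addition (fold any carry out of bit 15 back into bit 0):
  0xF405 + 0x327D = 0x12682 → wrap carry → 0x2683
  0x2683 + 0xA5DE = 0x0CC61
  0xCC61 + 0xBFD1 = 0x18C32 → wrap carry → 0x8C33
  0x8C33 + 0xBAF0 = 0x14723 → wrap carry → 0x4724
  0x4724 + 0xB799 = 0x0FEBD
One's-complement sum = 0xFEBD.
Checksum = ~0xFEBD & 0xFFFF = 0x0142.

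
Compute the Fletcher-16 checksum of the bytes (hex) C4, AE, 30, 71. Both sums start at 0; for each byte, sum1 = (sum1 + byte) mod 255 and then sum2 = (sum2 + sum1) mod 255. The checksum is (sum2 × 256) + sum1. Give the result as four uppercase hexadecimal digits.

Running sums (mod 255):
  after byte 0 (C4): sum1=196, sum2=196
  after byte 1 (AE): sum1=115, sum2=56
  after byte 2 (30): sum1=163, sum2=219
  after byte 3 (71): sum1=21, sum2=240
Checksum = sum2·256 + sum1 = 240·256 + 21 = 61461 = 0xF015.

F015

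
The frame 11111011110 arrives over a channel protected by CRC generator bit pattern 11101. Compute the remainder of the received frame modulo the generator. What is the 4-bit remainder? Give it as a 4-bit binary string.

0010

Modulo-2 division of 11111011110 by 11101:
  pos 0: 11111 XOR 11101 = 00010
  pos 3: 10011 XOR 11101 = 01110
  pos 4: 11101 XOR 11101 = 00000
Remainder = 0010 (nonzero — an error is detected).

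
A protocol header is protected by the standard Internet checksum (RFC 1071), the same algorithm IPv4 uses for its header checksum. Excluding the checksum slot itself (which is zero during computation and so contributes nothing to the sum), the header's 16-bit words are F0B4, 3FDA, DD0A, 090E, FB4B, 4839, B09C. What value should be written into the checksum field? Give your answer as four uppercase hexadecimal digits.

F535

One's-complement addition (fold any carry out of bit 15 back into bit 0):
  0xF0B4 + 0x3FDA = 0x1308E → wrap carry → 0x308F
  0x308F + 0xDD0A = 0x10D99 → wrap carry → 0x0D9A
  0x0D9A + 0x090E = 0x016A8
  0x16A8 + 0xFB4B = 0x111F3 → wrap carry → 0x11F4
  0x11F4 + 0x4839 = 0x05A2D
  0x5A2D + 0xB09C = 0x10AC9 → wrap carry → 0x0ACA
One's-complement sum = 0x0ACA.
Checksum = ~0x0ACA & 0xFFFF = 0xF535.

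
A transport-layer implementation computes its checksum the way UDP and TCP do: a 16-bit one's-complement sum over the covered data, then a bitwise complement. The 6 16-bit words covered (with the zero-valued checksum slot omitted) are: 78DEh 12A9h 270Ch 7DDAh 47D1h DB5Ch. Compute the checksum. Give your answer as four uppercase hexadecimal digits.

AC63

One's-complement addition (fold any carry out of bit 15 back into bit 0):
  0x78DE + 0x12A9 = 0x08B87
  0x8B87 + 0x270C = 0x0B293
  0xB293 + 0x7DDA = 0x1306D → wrap carry → 0x306E
  0x306E + 0x47D1 = 0x0783F
  0x783F + 0xDB5C = 0x1539B → wrap carry → 0x539C
One's-complement sum = 0x539C.
Checksum = ~0x539C & 0xFFFF = 0xAC63.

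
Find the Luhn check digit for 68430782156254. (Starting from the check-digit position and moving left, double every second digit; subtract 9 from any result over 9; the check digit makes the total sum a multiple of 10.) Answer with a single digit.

5

Partial digits right→left: 4 5 2 6 5 1 2 8 7 0 3 4 8 6
Double every second digit counting from the check-digit position (so the 1st, 3rd, 5th, ... of the partial from the right).
  doubled (with −9 where >9): 8 4 1 4 5 6 7 → sum 35
  kept as-is: 5 6 1 8 0 4 6 → sum 30
Total = 35 + 30 = 65.
Check digit = (10 − (65 mod 10)) mod 10 = 5.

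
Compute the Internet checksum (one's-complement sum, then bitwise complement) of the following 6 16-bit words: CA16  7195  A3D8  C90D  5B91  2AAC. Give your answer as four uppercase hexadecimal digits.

One's-complement addition (fold any carry out of bit 15 back into bit 0):
  0xCA16 + 0x7195 = 0x13BAB → wrap carry → 0x3BAC
  0x3BAC + 0xA3D8 = 0x0DF84
  0xDF84 + 0xC90D = 0x1A891 → wrap carry → 0xA892
  0xA892 + 0x5B91 = 0x10423 → wrap carry → 0x0424
  0x0424 + 0x2AAC = 0x02ED0
One's-complement sum = 0x2ED0.
Checksum = ~0x2ED0 & 0xFFFF = 0xD12F.

D12F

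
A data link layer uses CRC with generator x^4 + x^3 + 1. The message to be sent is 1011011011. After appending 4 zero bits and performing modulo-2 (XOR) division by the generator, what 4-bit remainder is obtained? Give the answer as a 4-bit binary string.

Append 4 zeros: 10110110110000. Divide by 11001 (XOR where the leading bit is 1):
  pos 0: 10110 XOR 11001 = 01111
  pos 1: 11111 XOR 11001 = 00110
  pos 3: 11010 XOR 11001 = 00011
  pos 6: 11110 XOR 11001 = 00111
  pos 8: 11100 XOR 11001 = 00101
Remainder (last 4 bits) = 1010. This is the CRC / FCS.

1010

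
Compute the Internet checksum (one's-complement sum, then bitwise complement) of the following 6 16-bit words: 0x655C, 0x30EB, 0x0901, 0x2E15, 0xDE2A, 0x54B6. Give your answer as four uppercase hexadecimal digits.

One's-complement addition (fold any carry out of bit 15 back into bit 0):
  0x655C + 0x30EB = 0x09647
  0x9647 + 0x0901 = 0x09F48
  0x9F48 + 0x2E15 = 0x0CD5D
  0xCD5D + 0xDE2A = 0x1AB87 → wrap carry → 0xAB88
  0xAB88 + 0x54B6 = 0x1003E → wrap carry → 0x003F
One's-complement sum = 0x003F.
Checksum = ~0x003F & 0xFFFF = 0xFFC0.

FFC0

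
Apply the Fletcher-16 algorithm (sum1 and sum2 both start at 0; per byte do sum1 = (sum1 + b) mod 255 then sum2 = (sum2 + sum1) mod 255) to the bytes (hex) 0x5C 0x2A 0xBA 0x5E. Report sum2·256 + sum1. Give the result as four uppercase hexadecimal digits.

C39F

Running sums (mod 255):
  after byte 0 (0x5C): sum1=92, sum2=92
  after byte 1 (0x2A): sum1=134, sum2=226
  after byte 2 (0xBA): sum1=65, sum2=36
  after byte 3 (0x5E): sum1=159, sum2=195
Checksum = sum2·256 + sum1 = 195·256 + 159 = 50079 = 0xC39F.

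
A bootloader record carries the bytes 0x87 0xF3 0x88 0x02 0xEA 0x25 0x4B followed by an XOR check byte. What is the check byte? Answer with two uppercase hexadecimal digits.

XOR the bytes together:
  start with 0x87
  0x87 ⊕ 0xF3 = 0x74
  0x74 ⊕ 0x88 = 0xFC
  0xFC ⊕ 0x02 = 0xFE
  0xFE ⊕ 0xEA = 0x14
  0x14 ⊕ 0x25 = 0x31
  0x31 ⊕ 0x4B = 0x7A

7A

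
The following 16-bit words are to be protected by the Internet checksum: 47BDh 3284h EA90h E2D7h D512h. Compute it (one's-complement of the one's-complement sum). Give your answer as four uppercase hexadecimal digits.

One's-complement addition (fold any carry out of bit 15 back into bit 0):
  0x47BD + 0x3284 = 0x07A41
  0x7A41 + 0xEA90 = 0x164D1 → wrap carry → 0x64D2
  0x64D2 + 0xE2D7 = 0x147A9 → wrap carry → 0x47AA
  0x47AA + 0xD512 = 0x11CBC → wrap carry → 0x1CBD
One's-complement sum = 0x1CBD.
Checksum = ~0x1CBD & 0xFFFF = 0xE342.

E342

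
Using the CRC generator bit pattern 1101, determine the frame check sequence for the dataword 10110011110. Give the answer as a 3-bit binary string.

Append 3 zeros: 10110011110000. Divide by 1101 (XOR where the leading bit is 1):
  pos 0: 1011 XOR 1101 = 0110
  pos 1: 1100 XOR 1101 = 0001
  pos 4: 1011 XOR 1101 = 0110
  pos 5: 1101 XOR 1101 = 0000
  pos 9: 1000 XOR 1101 = 0101
  pos 10: 1010 XOR 1101 = 0111
Remainder (last 3 bits) = 111. This is the CRC / FCS.

111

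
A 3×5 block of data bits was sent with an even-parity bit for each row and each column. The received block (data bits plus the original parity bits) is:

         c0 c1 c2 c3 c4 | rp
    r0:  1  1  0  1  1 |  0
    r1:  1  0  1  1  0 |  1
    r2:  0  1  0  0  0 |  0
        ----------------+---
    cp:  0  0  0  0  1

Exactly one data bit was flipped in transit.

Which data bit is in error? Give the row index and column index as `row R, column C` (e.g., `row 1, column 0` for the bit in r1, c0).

Recompute each row's even parity and compare to rp:
  r0: data parity 0, sent rp 0 → ok
  r1: data parity 1, sent rp 1 → ok
  r2: data parity 1, sent rp 0 → mismatch
Recompute each column's even parity and compare to cp:
  c0: data parity 0, sent cp 0 → ok
  c1: data parity 0, sent cp 0 → ok
  c2: data parity 1, sent cp 0 → mismatch
  c3: data parity 0, sent cp 0 → ok
  c4: data parity 1, sent cp 1 → ok
Exactly one row (r2) and one column (c2) fail → the flipped bit is at their intersection.

row 2, column 2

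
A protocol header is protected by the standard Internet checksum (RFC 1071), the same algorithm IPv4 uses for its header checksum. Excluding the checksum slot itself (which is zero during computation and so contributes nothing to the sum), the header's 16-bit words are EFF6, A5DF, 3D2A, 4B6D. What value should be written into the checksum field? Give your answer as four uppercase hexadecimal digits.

E191

One's-complement addition (fold any carry out of bit 15 back into bit 0):
  0xEFF6 + 0xA5DF = 0x195D5 → wrap carry → 0x95D6
  0x95D6 + 0x3D2A = 0x0D300
  0xD300 + 0x4B6D = 0x11E6D → wrap carry → 0x1E6E
One's-complement sum = 0x1E6E.
Checksum = ~0x1E6E & 0xFFFF = 0xE191.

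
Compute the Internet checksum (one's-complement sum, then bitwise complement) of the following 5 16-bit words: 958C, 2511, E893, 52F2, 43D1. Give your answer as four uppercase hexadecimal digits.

One's-complement addition (fold any carry out of bit 15 back into bit 0):
  0x958C + 0x2511 = 0x0BA9D
  0xBA9D + 0xE893 = 0x1A330 → wrap carry → 0xA331
  0xA331 + 0x52F2 = 0x0F623
  0xF623 + 0x43D1 = 0x139F4 → wrap carry → 0x39F5
One's-complement sum = 0x39F5.
Checksum = ~0x39F5 & 0xFFFF = 0xC60A.

C60A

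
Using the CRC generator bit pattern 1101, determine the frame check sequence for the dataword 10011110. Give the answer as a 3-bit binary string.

110

Append 3 zeros: 10011110000. Divide by 1101 (XOR where the leading bit is 1):
  pos 0: 1001 XOR 1101 = 0100
  pos 1: 1001 XOR 1101 = 0100
  pos 2: 1001 XOR 1101 = 0100
  pos 3: 1001 XOR 1101 = 0100
  pos 4: 1000 XOR 1101 = 0101
  pos 5: 1010 XOR 1101 = 0111
  pos 6: 1110 XOR 1101 = 0011
Remainder (last 3 bits) = 110. This is the CRC / FCS.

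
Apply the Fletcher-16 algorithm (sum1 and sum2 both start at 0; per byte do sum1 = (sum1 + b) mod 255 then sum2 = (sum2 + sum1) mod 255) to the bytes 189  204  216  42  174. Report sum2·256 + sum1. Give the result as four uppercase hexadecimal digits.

753C

Running sums (mod 255):
  after byte 0 (189): sum1=189, sum2=189
  after byte 1 (204): sum1=138, sum2=72
  after byte 2 (216): sum1=99, sum2=171
  after byte 3 (42): sum1=141, sum2=57
  after byte 4 (174): sum1=60, sum2=117
Checksum = sum2·256 + sum1 = 117·256 + 60 = 30012 = 0x753C.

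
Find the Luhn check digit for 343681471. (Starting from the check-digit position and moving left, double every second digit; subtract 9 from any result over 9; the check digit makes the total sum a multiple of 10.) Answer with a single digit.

Partial digits right→left: 1 7 4 1 8 6 3 4 3
Double every second digit counting from the check-digit position (so the 1st, 3rd, 5th, ... of the partial from the right).
  doubled (with −9 where >9): 2 8 7 6 6 → sum 29
  kept as-is: 7 1 6 4 → sum 18
Total = 29 + 18 = 47.
Check digit = (10 − (47 mod 10)) mod 10 = 3.

3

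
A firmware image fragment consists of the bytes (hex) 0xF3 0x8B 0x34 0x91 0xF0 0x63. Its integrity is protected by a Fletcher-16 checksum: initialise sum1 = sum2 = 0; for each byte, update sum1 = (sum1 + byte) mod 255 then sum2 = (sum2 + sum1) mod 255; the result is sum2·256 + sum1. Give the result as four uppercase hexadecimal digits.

Running sums (mod 255):
  after byte 0 (0xF3): sum1=243, sum2=243
  after byte 1 (0x8B): sum1=127, sum2=115
  after byte 2 (0x34): sum1=179, sum2=39
  after byte 3 (0x91): sum1=69, sum2=108
  after byte 4 (0xF0): sum1=54, sum2=162
  after byte 5 (0x63): sum1=153, sum2=60
Checksum = sum2·256 + sum1 = 60·256 + 153 = 15513 = 0x3C99.

3C99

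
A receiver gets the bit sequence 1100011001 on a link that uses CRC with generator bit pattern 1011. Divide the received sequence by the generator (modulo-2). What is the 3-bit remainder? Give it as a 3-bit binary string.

Modulo-2 division of 1100011001 by 1011:
  pos 0: 1100 XOR 1011 = 0111
  pos 1: 1110 XOR 1011 = 0101
  pos 2: 1011 XOR 1011 = 0000
  pos 6: 1001 XOR 1011 = 0010
Remainder = 010 (nonzero — an error is detected).

010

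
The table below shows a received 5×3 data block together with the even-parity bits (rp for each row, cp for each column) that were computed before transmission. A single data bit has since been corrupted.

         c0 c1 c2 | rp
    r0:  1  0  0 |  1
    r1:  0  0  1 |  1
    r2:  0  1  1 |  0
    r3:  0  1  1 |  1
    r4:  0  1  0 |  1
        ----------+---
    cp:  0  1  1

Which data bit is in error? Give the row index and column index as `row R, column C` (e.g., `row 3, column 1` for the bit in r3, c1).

row 3, column 0

Recompute each row's even parity and compare to rp:
  r0: data parity 1, sent rp 1 → ok
  r1: data parity 1, sent rp 1 → ok
  r2: data parity 0, sent rp 0 → ok
  r3: data parity 0, sent rp 1 → mismatch
  r4: data parity 1, sent rp 1 → ok
Recompute each column's even parity and compare to cp:
  c0: data parity 1, sent cp 0 → mismatch
  c1: data parity 1, sent cp 1 → ok
  c2: data parity 1, sent cp 1 → ok
Exactly one row (r3) and one column (c0) fail → the flipped bit is at their intersection.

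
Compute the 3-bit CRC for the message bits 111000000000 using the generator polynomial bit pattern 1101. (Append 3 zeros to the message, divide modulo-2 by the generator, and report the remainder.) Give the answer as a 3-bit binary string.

Append 3 zeros: 111000000000000. Divide by 1101 (XOR where the leading bit is 1):
  pos 0: 1110 XOR 1101 = 0011
  pos 2: 1100 XOR 1101 = 0001
  pos 5: 1000 XOR 1101 = 0101
  pos 6: 1010 XOR 1101 = 0111
  pos 7: 1110 XOR 1101 = 0011
  pos 9: 1100 XOR 1101 = 0001
Remainder (last 3 bits) = 100. This is the CRC / FCS.

100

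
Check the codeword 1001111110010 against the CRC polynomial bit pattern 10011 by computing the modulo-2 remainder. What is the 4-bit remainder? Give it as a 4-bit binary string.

0000

Modulo-2 division of 1001111110010 by 10011:
  pos 0: 10011 XOR 10011 = 00000
  pos 5: 11110 XOR 10011 = 01101
  pos 6: 11010 XOR 10011 = 01001
  pos 7: 10011 XOR 10011 = 00000
Remainder = 0000 (zero — the frame passes the CRC check).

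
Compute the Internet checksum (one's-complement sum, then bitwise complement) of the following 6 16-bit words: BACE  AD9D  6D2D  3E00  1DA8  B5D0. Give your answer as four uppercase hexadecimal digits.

One's-complement addition (fold any carry out of bit 15 back into bit 0):
  0xBACE + 0xAD9D = 0x1686B → wrap carry → 0x686C
  0x686C + 0x6D2D = 0x0D599
  0xD599 + 0x3E00 = 0x11399 → wrap carry → 0x139A
  0x139A + 0x1DA8 = 0x03142
  0x3142 + 0xB5D0 = 0x0E712
One's-complement sum = 0xE712.
Checksum = ~0xE712 & 0xFFFF = 0x18ED.

18ED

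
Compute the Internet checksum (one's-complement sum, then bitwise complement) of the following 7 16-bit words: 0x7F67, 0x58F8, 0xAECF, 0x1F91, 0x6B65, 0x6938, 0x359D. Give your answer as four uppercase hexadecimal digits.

One's-complement addition (fold any carry out of bit 15 back into bit 0):
  0x7F67 + 0x58F8 = 0x0D85F
  0xD85F + 0xAECF = 0x1872E → wrap carry → 0x872F
  0x872F + 0x1F91 = 0x0A6C0
  0xA6C0 + 0x6B65 = 0x11225 → wrap carry → 0x1226
  0x1226 + 0x6938 = 0x07B5E
  0x7B5E + 0x359D = 0x0B0FB
One's-complement sum = 0xB0FB.
Checksum = ~0xB0FB & 0xFFFF = 0x4F04.

4F04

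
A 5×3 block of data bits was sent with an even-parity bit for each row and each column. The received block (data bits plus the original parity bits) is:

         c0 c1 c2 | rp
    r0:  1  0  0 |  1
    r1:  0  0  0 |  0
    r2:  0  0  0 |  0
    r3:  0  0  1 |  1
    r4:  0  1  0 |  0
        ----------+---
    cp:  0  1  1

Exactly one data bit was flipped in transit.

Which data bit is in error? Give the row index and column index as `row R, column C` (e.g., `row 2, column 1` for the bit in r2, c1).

row 4, column 0

Recompute each row's even parity and compare to rp:
  r0: data parity 1, sent rp 1 → ok
  r1: data parity 0, sent rp 0 → ok
  r2: data parity 0, sent rp 0 → ok
  r3: data parity 1, sent rp 1 → ok
  r4: data parity 1, sent rp 0 → mismatch
Recompute each column's even parity and compare to cp:
  c0: data parity 1, sent cp 0 → mismatch
  c1: data parity 1, sent cp 1 → ok
  c2: data parity 1, sent cp 1 → ok
Exactly one row (r4) and one column (c0) fail → the flipped bit is at their intersection.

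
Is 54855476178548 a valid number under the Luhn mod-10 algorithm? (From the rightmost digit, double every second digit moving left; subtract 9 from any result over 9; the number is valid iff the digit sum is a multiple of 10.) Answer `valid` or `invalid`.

From the right, keep odd positions and double even positions (subtract 9 from any doubled value over 9):
  doubled (positions 2,4,...): 8 7 2 5 1 7 1 → sum 31
  kept (positions 1,3,...): 8 5 7 6 4 5 4 → sum 39
Total = 70.
70 mod 10 = 0, so the number is valid.

valid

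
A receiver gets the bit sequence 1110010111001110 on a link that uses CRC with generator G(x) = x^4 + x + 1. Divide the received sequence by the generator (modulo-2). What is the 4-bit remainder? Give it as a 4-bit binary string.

Modulo-2 division of 1110010111001110 by 10011:
  pos 0: 11100 XOR 10011 = 01111
  pos 1: 11111 XOR 10011 = 01100
  pos 2: 11000 XOR 10011 = 01011
  pos 3: 10111 XOR 10011 = 00100
  pos 5: 10011 XOR 10011 = 00000
Remainder = 1110 (nonzero — an error is detected).

1110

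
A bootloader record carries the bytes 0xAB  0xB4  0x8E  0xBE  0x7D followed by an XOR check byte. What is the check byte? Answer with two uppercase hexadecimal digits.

52

XOR the bytes together:
  start with 0xAB
  0xAB ⊕ 0xB4 = 0x1F
  0x1F ⊕ 0x8E = 0x91
  0x91 ⊕ 0xBE = 0x2F
  0x2F ⊕ 0x7D = 0x52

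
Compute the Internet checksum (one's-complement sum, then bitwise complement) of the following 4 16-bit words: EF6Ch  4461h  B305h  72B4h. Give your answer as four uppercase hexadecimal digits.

One's-complement addition (fold any carry out of bit 15 back into bit 0):
  0xEF6C + 0x4461 = 0x133CD → wrap carry → 0x33CE
  0x33CE + 0xB305 = 0x0E6D3
  0xE6D3 + 0x72B4 = 0x15987 → wrap carry → 0x5988
One's-complement sum = 0x5988.
Checksum = ~0x5988 & 0xFFFF = 0xA677.

A677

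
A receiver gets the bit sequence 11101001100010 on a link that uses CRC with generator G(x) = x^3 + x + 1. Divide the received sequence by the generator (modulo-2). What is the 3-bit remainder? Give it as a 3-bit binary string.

Modulo-2 division of 11101001100010 by 1011:
  pos 0: 1110 XOR 1011 = 0101
  pos 1: 1011 XOR 1011 = 0000
  pos 7: 1100 XOR 1011 = 0111
  pos 8: 1110 XOR 1011 = 0101
  pos 9: 1011 XOR 1011 = 0000
Remainder = 000 (zero — the frame passes the CRC check).

000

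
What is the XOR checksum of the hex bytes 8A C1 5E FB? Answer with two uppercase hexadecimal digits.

EE

XOR the bytes together:
  start with 0x8A
  0x8A ⊕ 0xC1 = 0x4B
  0x4B ⊕ 0x5E = 0x15
  0x15 ⊕ 0xFB = 0xEE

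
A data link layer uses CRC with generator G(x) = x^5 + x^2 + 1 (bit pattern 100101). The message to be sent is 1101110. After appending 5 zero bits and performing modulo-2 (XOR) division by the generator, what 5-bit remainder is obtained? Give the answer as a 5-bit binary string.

Append 5 zeros: 110111000000. Divide by 100101 (XOR where the leading bit is 1):
  pos 0: 110111 XOR 100101 = 010010
  pos 1: 100100 XOR 100101 = 000001
  pos 6: 100000 XOR 100101 = 000101
Remainder (last 5 bits) = 00101. This is the CRC / FCS.

00101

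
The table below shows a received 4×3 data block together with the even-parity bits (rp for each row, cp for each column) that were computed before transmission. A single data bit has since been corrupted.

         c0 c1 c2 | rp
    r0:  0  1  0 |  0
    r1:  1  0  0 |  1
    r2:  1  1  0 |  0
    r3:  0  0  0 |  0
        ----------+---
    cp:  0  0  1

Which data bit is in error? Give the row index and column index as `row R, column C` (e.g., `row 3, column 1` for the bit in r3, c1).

row 0, column 2

Recompute each row's even parity and compare to rp:
  r0: data parity 1, sent rp 0 → mismatch
  r1: data parity 1, sent rp 1 → ok
  r2: data parity 0, sent rp 0 → ok
  r3: data parity 0, sent rp 0 → ok
Recompute each column's even parity and compare to cp:
  c0: data parity 0, sent cp 0 → ok
  c1: data parity 0, sent cp 0 → ok
  c2: data parity 0, sent cp 1 → mismatch
Exactly one row (r0) and one column (c2) fail → the flipped bit is at their intersection.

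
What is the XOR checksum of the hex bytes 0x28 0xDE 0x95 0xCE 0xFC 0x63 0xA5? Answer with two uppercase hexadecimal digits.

97

XOR the bytes together:
  start with 0x28
  0x28 ⊕ 0xDE = 0xF6
  0xF6 ⊕ 0x95 = 0x63
  0x63 ⊕ 0xCE = 0xAD
  0xAD ⊕ 0xFC = 0x51
  0x51 ⊕ 0x63 = 0x32
  0x32 ⊕ 0xA5 = 0x97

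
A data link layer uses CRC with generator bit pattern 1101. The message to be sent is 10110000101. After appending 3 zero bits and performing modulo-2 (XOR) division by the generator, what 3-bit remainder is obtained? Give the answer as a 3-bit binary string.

Append 3 zeros: 10110000101000. Divide by 1101 (XOR where the leading bit is 1):
  pos 0: 1011 XOR 1101 = 0110
  pos 1: 1100 XOR 1101 = 0001
  pos 4: 1000 XOR 1101 = 0101
  pos 5: 1011 XOR 1101 = 0110
  pos 6: 1100 XOR 1101 = 0001
  pos 9: 1100 XOR 1101 = 0001
Remainder (last 3 bits) = 010. This is the CRC / FCS.

010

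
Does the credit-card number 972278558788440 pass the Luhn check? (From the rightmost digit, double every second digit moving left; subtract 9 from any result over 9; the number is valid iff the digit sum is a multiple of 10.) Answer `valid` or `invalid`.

valid

From the right, keep odd positions and double even positions (subtract 9 from any doubled value over 9):
  doubled (positions 2,4,...): 8 7 5 1 7 4 5 → sum 37
  kept (positions 1,3,...): 0 4 8 8 5 7 2 9 → sum 43
Total = 80.
80 mod 10 = 0, so the number is valid.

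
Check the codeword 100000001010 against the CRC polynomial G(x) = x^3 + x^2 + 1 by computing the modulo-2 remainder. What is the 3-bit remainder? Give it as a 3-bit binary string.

000

Modulo-2 division of 100000001010 by 1101:
  pos 0: 1000 XOR 1101 = 0101
  pos 1: 1010 XOR 1101 = 0111
  pos 2: 1110 XOR 1101 = 0011
  pos 4: 1100 XOR 1101 = 0001
  pos 7: 1101 XOR 1101 = 0000
Remainder = 000 (zero — the frame passes the CRC check).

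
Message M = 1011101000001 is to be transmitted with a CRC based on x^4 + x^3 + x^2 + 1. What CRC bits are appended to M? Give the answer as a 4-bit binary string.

1001

Append 4 zeros: 10111010000010000. Divide by 11101 (XOR where the leading bit is 1):
  pos 0: 10111 XOR 11101 = 01010
  pos 1: 10100 XOR 11101 = 01001
  pos 2: 10011 XOR 11101 = 01110
  pos 3: 11100 XOR 11101 = 00001
  pos 7: 10000 XOR 11101 = 01101
  pos 8: 11011 XOR 11101 = 00110
  pos 10: 11000 XOR 11101 = 00101
  pos 12: 10100 XOR 11101 = 01001
Remainder (last 4 bits) = 1001. This is the CRC / FCS.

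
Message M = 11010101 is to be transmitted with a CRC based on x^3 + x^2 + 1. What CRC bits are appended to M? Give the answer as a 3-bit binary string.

110

Append 3 zeros: 11010101000. Divide by 1101 (XOR where the leading bit is 1):
  pos 0: 1101 XOR 1101 = 0000
  pos 5: 1010 XOR 1101 = 0111
  pos 6: 1110 XOR 1101 = 0011
Remainder (last 3 bits) = 110. This is the CRC / FCS.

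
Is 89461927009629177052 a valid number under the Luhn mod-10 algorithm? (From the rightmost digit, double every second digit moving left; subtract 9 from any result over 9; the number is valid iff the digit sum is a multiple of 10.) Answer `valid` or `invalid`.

invalid

From the right, keep odd positions and double even positions (subtract 9 from any doubled value over 9):
  doubled (positions 2,4,...): 1 5 2 4 9 0 4 2 8 7 → sum 42
  kept (positions 1,3,...): 2 0 7 9 6 0 7 9 6 9 → sum 55
Total = 97.
97 mod 10 = 7, so the number is invalid.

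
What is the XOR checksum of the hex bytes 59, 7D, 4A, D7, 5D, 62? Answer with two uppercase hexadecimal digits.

XOR the bytes together:
  start with 0x59
  0x59 ⊕ 0x7D = 0x24
  0x24 ⊕ 0x4A = 0x6E
  0x6E ⊕ 0xD7 = 0xB9
  0xB9 ⊕ 0x5D = 0xE4
  0xE4 ⊕ 0x62 = 0x86

86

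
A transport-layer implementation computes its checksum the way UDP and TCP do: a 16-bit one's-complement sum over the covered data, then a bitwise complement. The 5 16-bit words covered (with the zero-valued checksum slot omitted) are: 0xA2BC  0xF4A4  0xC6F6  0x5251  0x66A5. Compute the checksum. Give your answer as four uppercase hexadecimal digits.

E8B0

One's-complement addition (fold any carry out of bit 15 back into bit 0):
  0xA2BC + 0xF4A4 = 0x19760 → wrap carry → 0x9761
  0x9761 + 0xC6F6 = 0x15E57 → wrap carry → 0x5E58
  0x5E58 + 0x5251 = 0x0B0A9
  0xB0A9 + 0x66A5 = 0x1174E → wrap carry → 0x174F
One's-complement sum = 0x174F.
Checksum = ~0x174F & 0xFFFF = 0xE8B0.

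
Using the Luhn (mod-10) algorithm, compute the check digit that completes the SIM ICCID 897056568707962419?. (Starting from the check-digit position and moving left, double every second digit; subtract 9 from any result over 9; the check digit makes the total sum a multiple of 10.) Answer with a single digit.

0

Partial digits right→left: 9 1 4 2 6 9 7 0 7 8 6 5 6 5 0 7 9 8
Double every second digit counting from the check-digit position (so the 1st, 3rd, 5th, ... of the partial from the right).
  doubled (with −9 where >9): 9 8 3 5 5 3 3 0 9 → sum 45
  kept as-is: 1 2 9 0 8 5 5 7 8 → sum 45
Total = 45 + 45 = 90.
Check digit = (10 − (90 mod 10)) mod 10 = 0.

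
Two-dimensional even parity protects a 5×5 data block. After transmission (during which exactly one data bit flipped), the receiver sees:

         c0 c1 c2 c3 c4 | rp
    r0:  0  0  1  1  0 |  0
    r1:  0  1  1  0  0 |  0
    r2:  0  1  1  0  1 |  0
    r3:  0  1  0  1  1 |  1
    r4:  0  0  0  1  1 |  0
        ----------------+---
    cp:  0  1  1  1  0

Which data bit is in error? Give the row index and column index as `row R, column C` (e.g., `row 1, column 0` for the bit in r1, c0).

row 2, column 4

Recompute each row's even parity and compare to rp:
  r0: data parity 0, sent rp 0 → ok
  r1: data parity 0, sent rp 0 → ok
  r2: data parity 1, sent rp 0 → mismatch
  r3: data parity 1, sent rp 1 → ok
  r4: data parity 0, sent rp 0 → ok
Recompute each column's even parity and compare to cp:
  c0: data parity 0, sent cp 0 → ok
  c1: data parity 1, sent cp 1 → ok
  c2: data parity 1, sent cp 1 → ok
  c3: data parity 1, sent cp 1 → ok
  c4: data parity 1, sent cp 0 → mismatch
Exactly one row (r2) and one column (c4) fail → the flipped bit is at their intersection.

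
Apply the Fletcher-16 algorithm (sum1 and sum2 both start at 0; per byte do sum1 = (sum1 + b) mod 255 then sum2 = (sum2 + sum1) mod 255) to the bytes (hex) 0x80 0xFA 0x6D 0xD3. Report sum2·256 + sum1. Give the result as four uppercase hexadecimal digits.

A1BC

Running sums (mod 255):
  after byte 0 (0x80): sum1=128, sum2=128
  after byte 1 (0xFA): sum1=123, sum2=251
  after byte 2 (0x6D): sum1=232, sum2=228
  after byte 3 (0xD3): sum1=188, sum2=161
Checksum = sum2·256 + sum1 = 161·256 + 188 = 41404 = 0xA1BC.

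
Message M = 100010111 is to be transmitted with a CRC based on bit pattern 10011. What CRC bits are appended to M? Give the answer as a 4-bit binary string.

Append 4 zeros: 1000101110000. Divide by 10011 (XOR where the leading bit is 1):
  pos 0: 10001 XOR 10011 = 00010
  pos 3: 10011 XOR 10011 = 00000
  pos 8: 10000 XOR 10011 = 00011
Remainder (last 4 bits) = 0011. This is the CRC / FCS.

0011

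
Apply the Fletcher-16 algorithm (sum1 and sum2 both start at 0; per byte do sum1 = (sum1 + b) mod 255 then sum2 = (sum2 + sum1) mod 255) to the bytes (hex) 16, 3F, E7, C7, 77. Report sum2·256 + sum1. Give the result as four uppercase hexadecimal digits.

Running sums (mod 255):
  after byte 0 (16): sum1=22, sum2=22
  after byte 1 (3F): sum1=85, sum2=107
  after byte 2 (E7): sum1=61, sum2=168
  after byte 3 (C7): sum1=5, sum2=173
  after byte 4 (77): sum1=124, sum2=42
Checksum = sum2·256 + sum1 = 42·256 + 124 = 10876 = 0x2A7C.

2A7C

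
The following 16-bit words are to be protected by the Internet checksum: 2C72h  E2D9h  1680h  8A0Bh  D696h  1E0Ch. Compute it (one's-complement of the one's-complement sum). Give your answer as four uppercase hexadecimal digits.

5B85

One's-complement addition (fold any carry out of bit 15 back into bit 0):
  0x2C72 + 0xE2D9 = 0x10F4B → wrap carry → 0x0F4C
  0x0F4C + 0x1680 = 0x025CC
  0x25CC + 0x8A0B = 0x0AFD7
  0xAFD7 + 0xD696 = 0x1866D → wrap carry → 0x866E
  0x866E + 0x1E0C = 0x0A47A
One's-complement sum = 0xA47A.
Checksum = ~0xA47A & 0xFFFF = 0x5B85.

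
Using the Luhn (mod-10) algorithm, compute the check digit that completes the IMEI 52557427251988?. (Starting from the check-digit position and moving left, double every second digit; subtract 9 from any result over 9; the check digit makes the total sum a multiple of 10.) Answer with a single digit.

Partial digits right→left: 8 8 9 1 5 2 7 2 4 7 5 5 2 5
Double every second digit counting from the check-digit position (so the 1st, 3rd, 5th, ... of the partial from the right).
  doubled (with −9 where >9): 7 9 1 5 8 1 4 → sum 35
  kept as-is: 8 1 2 2 7 5 5 → sum 30
Total = 35 + 30 = 65.
Check digit = (10 − (65 mod 10)) mod 10 = 5.

5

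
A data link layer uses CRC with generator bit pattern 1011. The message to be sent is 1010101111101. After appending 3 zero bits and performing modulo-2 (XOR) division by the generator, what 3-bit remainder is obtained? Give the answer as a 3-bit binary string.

Append 3 zeros: 1010101111101000. Divide by 1011 (XOR where the leading bit is 1):
  pos 0: 1010 XOR 1011 = 0001
  pos 3: 1101 XOR 1011 = 0110
  pos 4: 1101 XOR 1011 = 0110
  pos 5: 1101 XOR 1011 = 0110
  pos 6: 1101 XOR 1011 = 0110
  pos 7: 1101 XOR 1011 = 0110
  pos 8: 1100 XOR 1011 = 0111
  pos 9: 1111 XOR 1011 = 0100
  pos 10: 1000 XOR 1011 = 0011
  pos 12: 1100 XOR 1011 = 0111
Remainder (last 3 bits) = 111. This is the CRC / FCS.

111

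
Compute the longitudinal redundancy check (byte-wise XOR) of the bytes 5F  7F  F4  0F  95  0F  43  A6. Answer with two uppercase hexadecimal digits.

XOR the bytes together:
  start with 0x5F
  0x5F ⊕ 0x7F = 0x20
  0x20 ⊕ 0xF4 = 0xD4
  0xD4 ⊕ 0x0F = 0xDB
  0xDB ⊕ 0x95 = 0x4E
  0x4E ⊕ 0x0F = 0x41
  0x41 ⊕ 0x43 = 0x02
  0x02 ⊕ 0xA6 = 0xA4

A4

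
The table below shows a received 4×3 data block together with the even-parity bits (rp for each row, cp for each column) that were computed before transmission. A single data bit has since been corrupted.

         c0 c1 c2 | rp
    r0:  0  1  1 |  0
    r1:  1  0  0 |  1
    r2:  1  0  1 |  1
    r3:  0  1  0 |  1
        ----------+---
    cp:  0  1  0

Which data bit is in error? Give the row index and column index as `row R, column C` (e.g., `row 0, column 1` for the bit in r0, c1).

row 2, column 1

Recompute each row's even parity and compare to rp:
  r0: data parity 0, sent rp 0 → ok
  r1: data parity 1, sent rp 1 → ok
  r2: data parity 0, sent rp 1 → mismatch
  r3: data parity 1, sent rp 1 → ok
Recompute each column's even parity and compare to cp:
  c0: data parity 0, sent cp 0 → ok
  c1: data parity 0, sent cp 1 → mismatch
  c2: data parity 0, sent cp 0 → ok
Exactly one row (r2) and one column (c1) fail → the flipped bit is at their intersection.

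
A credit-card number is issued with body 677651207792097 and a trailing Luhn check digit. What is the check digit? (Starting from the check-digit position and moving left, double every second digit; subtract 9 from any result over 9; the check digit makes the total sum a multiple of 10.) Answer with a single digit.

Partial digits right→left: 7 9 0 2 9 7 7 0 2 1 5 6 7 7 6
Double every second digit counting from the check-digit position (so the 1st, 3rd, 5th, ... of the partial from the right).
  doubled (with −9 where >9): 5 0 9 5 4 1 5 3 → sum 32
  kept as-is: 9 2 7 0 1 6 7 → sum 32
Total = 32 + 32 = 64.
Check digit = (10 − (64 mod 10)) mod 10 = 6.

6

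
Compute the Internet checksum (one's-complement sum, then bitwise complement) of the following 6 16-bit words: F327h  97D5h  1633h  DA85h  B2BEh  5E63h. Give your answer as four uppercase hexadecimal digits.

One's-complement addition (fold any carry out of bit 15 back into bit 0):
  0xF327 + 0x97D5 = 0x18AFC → wrap carry → 0x8AFD
  0x8AFD + 0x1633 = 0x0A130
  0xA130 + 0xDA85 = 0x17BB5 → wrap carry → 0x7BB6
  0x7BB6 + 0xB2BE = 0x12E74 → wrap carry → 0x2E75
  0x2E75 + 0x5E63 = 0x08CD8
One's-complement sum = 0x8CD8.
Checksum = ~0x8CD8 & 0xFFFF = 0x7327.

7327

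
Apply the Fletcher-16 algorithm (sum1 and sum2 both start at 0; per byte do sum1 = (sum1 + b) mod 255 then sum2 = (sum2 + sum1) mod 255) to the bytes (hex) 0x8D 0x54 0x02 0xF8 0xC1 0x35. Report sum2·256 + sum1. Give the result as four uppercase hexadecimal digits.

A2D3

Running sums (mod 255):
  after byte 0 (0x8D): sum1=141, sum2=141
  after byte 1 (0x54): sum1=225, sum2=111
  after byte 2 (0x02): sum1=227, sum2=83
  after byte 3 (0xF8): sum1=220, sum2=48
  after byte 4 (0xC1): sum1=158, sum2=206
  after byte 5 (0x35): sum1=211, sum2=162
Checksum = sum2·256 + sum1 = 162·256 + 211 = 41683 = 0xA2D3.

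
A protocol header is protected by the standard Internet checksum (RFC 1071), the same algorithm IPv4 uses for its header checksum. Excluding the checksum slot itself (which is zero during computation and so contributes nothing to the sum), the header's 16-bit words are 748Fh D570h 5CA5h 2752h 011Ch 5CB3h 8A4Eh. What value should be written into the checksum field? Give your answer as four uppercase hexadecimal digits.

49EA

One's-complement addition (fold any carry out of bit 15 back into bit 0):
  0x748F + 0xD570 = 0x149FF → wrap carry → 0x4A00
  0x4A00 + 0x5CA5 = 0x0A6A5
  0xA6A5 + 0x2752 = 0x0CDF7
  0xCDF7 + 0x011C = 0x0CF13
  0xCF13 + 0x5CB3 = 0x12BC6 → wrap carry → 0x2BC7
  0x2BC7 + 0x8A4E = 0x0B615
One's-complement sum = 0xB615.
Checksum = ~0xB615 & 0xFFFF = 0x49EA.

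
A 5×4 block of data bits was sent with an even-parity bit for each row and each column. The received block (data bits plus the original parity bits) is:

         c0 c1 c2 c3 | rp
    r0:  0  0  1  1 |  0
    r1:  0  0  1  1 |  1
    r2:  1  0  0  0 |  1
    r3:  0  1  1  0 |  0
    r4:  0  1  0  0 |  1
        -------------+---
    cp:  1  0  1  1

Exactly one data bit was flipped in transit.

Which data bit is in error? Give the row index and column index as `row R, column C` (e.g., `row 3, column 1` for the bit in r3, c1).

Recompute each row's even parity and compare to rp:
  r0: data parity 0, sent rp 0 → ok
  r1: data parity 0, sent rp 1 → mismatch
  r2: data parity 1, sent rp 1 → ok
  r3: data parity 0, sent rp 0 → ok
  r4: data parity 1, sent rp 1 → ok
Recompute each column's even parity and compare to cp:
  c0: data parity 1, sent cp 1 → ok
  c1: data parity 0, sent cp 0 → ok
  c2: data parity 1, sent cp 1 → ok
  c3: data parity 0, sent cp 1 → mismatch
Exactly one row (r1) and one column (c3) fail → the flipped bit is at their intersection.

row 1, column 3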